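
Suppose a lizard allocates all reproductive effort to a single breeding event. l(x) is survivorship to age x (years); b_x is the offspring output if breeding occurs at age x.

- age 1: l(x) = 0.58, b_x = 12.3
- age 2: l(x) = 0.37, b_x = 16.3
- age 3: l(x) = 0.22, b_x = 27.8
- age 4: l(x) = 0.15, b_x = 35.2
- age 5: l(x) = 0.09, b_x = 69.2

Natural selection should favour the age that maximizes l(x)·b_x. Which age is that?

Expected offspring if breeding at age x = l(x) × b_x:
  age 1: 0.58 × 12.3 = 7.134
  age 2: 0.37 × 16.3 = 6.031
  age 3: 0.22 × 27.8 = 6.116
  age 4: 0.15 × 35.2 = 5.280
  age 5: 0.09 × 69.2 = 6.228
Maximum at age 1 (7.134).

1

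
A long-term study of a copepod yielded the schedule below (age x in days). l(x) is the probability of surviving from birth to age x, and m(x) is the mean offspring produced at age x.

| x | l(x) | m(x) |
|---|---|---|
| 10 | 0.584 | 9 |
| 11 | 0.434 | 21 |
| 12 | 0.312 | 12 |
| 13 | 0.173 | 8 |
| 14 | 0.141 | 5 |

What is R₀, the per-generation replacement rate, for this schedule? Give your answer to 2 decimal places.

R₀ = Σ l(x) m(x):
  age 10: 0.584 × 9 = 5.2560
  age 11: 0.434 × 21 = 9.1140
  age 12: 0.312 × 12 = 3.7440
  age 13: 0.173 × 8 = 1.3840
  age 14: 0.141 × 5 = 0.7050
R₀ = 5.2560 + 9.1140 + 3.7440 + 1.3840 + 0.7050 = 20.2030

20.20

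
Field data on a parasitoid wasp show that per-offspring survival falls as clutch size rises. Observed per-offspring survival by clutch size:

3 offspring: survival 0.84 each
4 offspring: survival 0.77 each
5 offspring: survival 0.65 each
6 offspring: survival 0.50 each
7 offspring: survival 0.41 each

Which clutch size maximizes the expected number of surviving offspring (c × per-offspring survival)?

5

Expected surviving offspring = c × s(c):
  c=3: 3 × 0.84 = 2.520
  c=4: 4 × 0.77 = 3.080
  c=5: 5 × 0.65 = 3.250
  c=6: 6 × 0.50 = 3.000
  c=7: 7 × 0.41 = 2.870
Maximum at c = 5 (3.250 surviving offspring).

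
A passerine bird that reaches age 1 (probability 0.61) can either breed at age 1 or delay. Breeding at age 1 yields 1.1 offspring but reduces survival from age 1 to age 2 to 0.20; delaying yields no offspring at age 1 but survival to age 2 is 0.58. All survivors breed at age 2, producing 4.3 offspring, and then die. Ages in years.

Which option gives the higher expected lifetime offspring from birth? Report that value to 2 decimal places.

1.52

breed at age 1: R₀ = 0.61 × (1.1 + 0.20 × 4.3) = 0.61 × 1.9600 = 1.1956
delay to age 2: R₀ = 0.61 × (0.58 × 4.3) = 0.61 × 2.4940 = 1.5213
Higher: delay to age 2 (1.5213).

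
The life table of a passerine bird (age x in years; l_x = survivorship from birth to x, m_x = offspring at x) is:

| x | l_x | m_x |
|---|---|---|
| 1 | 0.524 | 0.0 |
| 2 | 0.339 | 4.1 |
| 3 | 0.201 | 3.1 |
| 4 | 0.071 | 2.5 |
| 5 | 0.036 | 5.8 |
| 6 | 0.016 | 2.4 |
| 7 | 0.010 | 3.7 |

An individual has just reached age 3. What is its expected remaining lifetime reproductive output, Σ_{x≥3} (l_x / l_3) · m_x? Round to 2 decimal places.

l_3 = 0.201. Conditional survival from age 3 to x is l_x / l_3.
  x=3: (0.201/0.201) × 3.1 = 3.1000
  x=4: (0.071/0.201) × 2.5 = 0.8831
  x=5: (0.036/0.201) × 5.8 = 1.0388
  x=6: (0.016/0.201) × 2.4 = 0.1910
  x=7: (0.010/0.201) × 3.7 = 0.1841
Sum = 3.1000 + 0.8831 + 1.0388 + 0.1910 + 0.1841 = 5.3970

5.40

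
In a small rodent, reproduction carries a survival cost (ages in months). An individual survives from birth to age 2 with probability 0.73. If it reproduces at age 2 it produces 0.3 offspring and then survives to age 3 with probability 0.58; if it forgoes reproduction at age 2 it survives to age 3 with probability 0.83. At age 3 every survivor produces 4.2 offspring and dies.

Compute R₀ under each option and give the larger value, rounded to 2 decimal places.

2.54

breed at age 2: R₀ = 0.73 × (0.3 + 0.58 × 4.2) = 0.73 × 2.7360 = 1.9973
delay to age 3: R₀ = 0.73 × (0.83 × 4.2) = 0.73 × 3.4860 = 2.5448
Higher: delay to age 3 (2.5448).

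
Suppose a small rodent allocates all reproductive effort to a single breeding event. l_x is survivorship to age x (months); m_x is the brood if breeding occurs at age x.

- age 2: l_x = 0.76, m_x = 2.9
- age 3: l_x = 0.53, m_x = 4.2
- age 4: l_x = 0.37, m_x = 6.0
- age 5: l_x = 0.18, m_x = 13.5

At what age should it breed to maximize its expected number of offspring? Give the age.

Expected offspring if breeding at age x = l_x × m_x:
  age 2: 0.76 × 2.9 = 2.204
  age 3: 0.53 × 4.2 = 2.226
  age 4: 0.37 × 6.0 = 2.220
  age 5: 0.18 × 13.5 = 2.430
Maximum at age 5 (2.430).

5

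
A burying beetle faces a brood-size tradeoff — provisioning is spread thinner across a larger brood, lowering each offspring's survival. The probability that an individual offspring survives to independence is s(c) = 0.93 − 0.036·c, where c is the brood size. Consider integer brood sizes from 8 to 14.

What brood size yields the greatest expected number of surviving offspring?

13

Expected surviving offspring = c × s(c):
  c=8: 8 × 0.642 = 5.136
  c=9: 9 × 0.606 = 5.454
  c=10: 10 × 0.570 = 5.700
  c=11: 11 × 0.534 = 5.874
  c=12: 12 × 0.498 = 5.976
  c=13: 13 × 0.462 = 6.006
  c=14: 14 × 0.426 = 5.964
Maximum at c = 13 (6.006 surviving offspring).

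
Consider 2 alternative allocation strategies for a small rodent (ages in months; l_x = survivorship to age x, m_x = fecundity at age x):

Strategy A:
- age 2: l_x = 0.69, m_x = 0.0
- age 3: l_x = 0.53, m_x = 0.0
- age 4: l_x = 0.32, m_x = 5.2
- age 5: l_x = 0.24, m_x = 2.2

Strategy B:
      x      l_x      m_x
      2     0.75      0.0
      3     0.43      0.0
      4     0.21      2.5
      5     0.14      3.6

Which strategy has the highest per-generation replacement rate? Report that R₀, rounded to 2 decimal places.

Strategy A: R₀ = 0.69×0.0 + 0.53×0.0 + 0.32×5.2 + 0.24×2.2 = 2.1920
Strategy B: R₀ = 0.75×0.0 + 0.43×0.0 + 0.21×2.5 + 0.14×3.6 = 1.0290
Highest R₀: strategy A with 2.1920.

2.19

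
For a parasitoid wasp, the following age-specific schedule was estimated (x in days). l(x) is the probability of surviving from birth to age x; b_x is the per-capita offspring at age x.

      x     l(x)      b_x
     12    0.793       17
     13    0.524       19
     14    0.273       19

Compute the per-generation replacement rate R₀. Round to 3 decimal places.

R₀ = Σ l(x) b_x:
  age 12: 0.793 × 17 = 13.4810
  age 13: 0.524 × 19 = 9.9560
  age 14: 0.273 × 19 = 5.1870
R₀ = 13.4810 + 9.9560 + 5.1870 = 28.6240

28.624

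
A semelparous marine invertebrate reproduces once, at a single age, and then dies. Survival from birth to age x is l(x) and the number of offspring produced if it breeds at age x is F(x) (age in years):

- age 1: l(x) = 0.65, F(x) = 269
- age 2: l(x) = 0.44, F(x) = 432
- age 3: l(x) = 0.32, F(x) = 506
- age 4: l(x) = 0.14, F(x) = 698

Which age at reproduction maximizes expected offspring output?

Expected offspring if breeding at age x = l(x) × F(x):
  age 1: 0.65 × 269 = 174.850
  age 2: 0.44 × 432 = 190.080
  age 3: 0.32 × 506 = 161.920
  age 4: 0.14 × 698 = 97.720
Maximum at age 2 (190.080).

2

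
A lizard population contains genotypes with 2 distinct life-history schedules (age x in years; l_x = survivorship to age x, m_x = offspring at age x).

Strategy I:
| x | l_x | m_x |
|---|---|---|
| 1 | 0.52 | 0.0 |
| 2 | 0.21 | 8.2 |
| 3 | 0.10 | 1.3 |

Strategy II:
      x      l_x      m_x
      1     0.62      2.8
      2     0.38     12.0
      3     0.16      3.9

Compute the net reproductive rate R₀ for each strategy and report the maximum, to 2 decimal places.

6.92

Strategy I: R₀ = 0.52×0.0 + 0.21×8.2 + 0.10×1.3 = 1.8520
Strategy II: R₀ = 0.62×2.8 + 0.38×12.0 + 0.16×3.9 = 6.9200
Highest R₀: strategy II with 6.9200.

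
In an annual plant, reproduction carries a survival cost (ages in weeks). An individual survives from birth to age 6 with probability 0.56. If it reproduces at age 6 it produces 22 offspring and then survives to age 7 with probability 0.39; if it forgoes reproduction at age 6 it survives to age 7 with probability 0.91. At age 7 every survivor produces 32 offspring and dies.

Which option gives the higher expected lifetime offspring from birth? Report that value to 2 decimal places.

19.31

breed at age 6: R₀ = 0.56 × (22 + 0.39 × 32) = 0.56 × 34.4800 = 19.3088
delay to age 7: R₀ = 0.56 × (0.91 × 32) = 0.56 × 29.1200 = 16.3072
Higher: breed at age 6 (19.3088).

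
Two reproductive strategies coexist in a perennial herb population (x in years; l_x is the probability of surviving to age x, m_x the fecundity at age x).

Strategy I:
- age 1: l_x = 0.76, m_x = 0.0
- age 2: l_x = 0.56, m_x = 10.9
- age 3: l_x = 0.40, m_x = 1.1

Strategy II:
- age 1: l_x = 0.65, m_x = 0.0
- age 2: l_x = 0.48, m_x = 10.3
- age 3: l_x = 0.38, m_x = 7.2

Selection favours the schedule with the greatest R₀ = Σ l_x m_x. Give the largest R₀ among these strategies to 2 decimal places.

Strategy I: R₀ = 0.76×0.0 + 0.56×10.9 + 0.40×1.1 = 6.5440
Strategy II: R₀ = 0.65×0.0 + 0.48×10.3 + 0.38×7.2 = 7.6800
Highest R₀: strategy II with 7.6800.

7.68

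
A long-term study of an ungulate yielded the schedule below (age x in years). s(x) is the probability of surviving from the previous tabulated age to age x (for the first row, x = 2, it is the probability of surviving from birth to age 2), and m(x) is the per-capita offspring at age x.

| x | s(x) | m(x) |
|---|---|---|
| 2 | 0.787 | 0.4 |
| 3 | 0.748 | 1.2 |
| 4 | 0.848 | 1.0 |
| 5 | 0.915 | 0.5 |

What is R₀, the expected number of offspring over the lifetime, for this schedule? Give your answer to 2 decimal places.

1.75

Survivorship from birth: l_x = s_2·s_3·…·s_x.
  l_2 = 0.78700
  l_3 = 0.58868
  l_4 = 0.49920
  l_5 = 0.45677
R₀ = Σ l_x m(x):
  age 2: 0.78700 × 0.4 = 0.3148
  age 3: 0.58868 × 1.2 = 0.7064
  age 4: 0.49920 × 1.0 = 0.4992
  age 5: 0.45677 × 0.5 = 0.2284
R₀ = 0.3148 + 0.7064 + 0.4992 + 0.2284 = 1.7488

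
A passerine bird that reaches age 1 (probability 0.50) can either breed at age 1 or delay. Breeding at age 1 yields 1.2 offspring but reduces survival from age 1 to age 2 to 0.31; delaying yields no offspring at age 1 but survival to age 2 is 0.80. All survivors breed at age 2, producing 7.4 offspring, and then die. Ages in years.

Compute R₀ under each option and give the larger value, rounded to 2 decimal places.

2.96

breed at age 1: R₀ = 0.50 × (1.2 + 0.31 × 7.4) = 0.50 × 3.4940 = 1.7470
delay to age 2: R₀ = 0.50 × (0.80 × 7.4) = 0.50 × 5.9200 = 2.9600
Higher: delay to age 2 (2.9600).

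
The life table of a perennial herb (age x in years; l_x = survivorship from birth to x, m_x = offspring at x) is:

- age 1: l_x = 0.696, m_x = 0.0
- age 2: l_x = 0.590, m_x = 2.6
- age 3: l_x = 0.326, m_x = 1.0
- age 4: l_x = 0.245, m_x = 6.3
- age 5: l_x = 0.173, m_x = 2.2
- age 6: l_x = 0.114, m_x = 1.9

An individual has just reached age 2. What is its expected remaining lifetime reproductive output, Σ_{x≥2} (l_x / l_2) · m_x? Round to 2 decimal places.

6.78

l_2 = 0.590. Conditional survival from age 2 to x is l_x / l_2.
  x=2: (0.590/0.590) × 2.6 = 2.6000
  x=3: (0.326/0.590) × 1.0 = 0.5525
  x=4: (0.245/0.590) × 6.3 = 2.6161
  x=5: (0.173/0.590) × 2.2 = 0.6451
  x=6: (0.114/0.590) × 1.9 = 0.3671
Sum = 2.6000 + 0.5525 + 2.6161 + 0.6451 + 0.3671 = 6.7808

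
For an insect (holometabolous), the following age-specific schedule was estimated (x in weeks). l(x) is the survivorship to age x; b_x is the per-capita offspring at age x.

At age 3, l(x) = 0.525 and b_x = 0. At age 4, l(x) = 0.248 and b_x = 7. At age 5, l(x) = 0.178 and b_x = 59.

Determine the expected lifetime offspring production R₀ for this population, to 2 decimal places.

12.24

R₀ = Σ l(x) b_x:
  age 3: 0.525 × 0 = 0.0000
  age 4: 0.248 × 7 = 1.7360
  age 5: 0.178 × 59 = 10.5020
R₀ = 0.0000 + 1.7360 + 10.5020 = 12.2380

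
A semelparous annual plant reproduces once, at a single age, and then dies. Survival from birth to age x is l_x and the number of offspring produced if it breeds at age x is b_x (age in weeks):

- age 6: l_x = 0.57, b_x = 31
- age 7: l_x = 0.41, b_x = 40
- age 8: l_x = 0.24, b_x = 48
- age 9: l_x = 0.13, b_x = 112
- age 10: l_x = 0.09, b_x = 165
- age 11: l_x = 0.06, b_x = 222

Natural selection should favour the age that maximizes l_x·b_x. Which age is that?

Expected offspring if breeding at age x = l_x × b_x:
  age 6: 0.57 × 31 = 17.670
  age 7: 0.41 × 40 = 16.400
  age 8: 0.24 × 48 = 11.520
  age 9: 0.13 × 112 = 14.560
  age 10: 0.09 × 165 = 14.850
  age 11: 0.06 × 222 = 13.320
Maximum at age 6 (17.670).

6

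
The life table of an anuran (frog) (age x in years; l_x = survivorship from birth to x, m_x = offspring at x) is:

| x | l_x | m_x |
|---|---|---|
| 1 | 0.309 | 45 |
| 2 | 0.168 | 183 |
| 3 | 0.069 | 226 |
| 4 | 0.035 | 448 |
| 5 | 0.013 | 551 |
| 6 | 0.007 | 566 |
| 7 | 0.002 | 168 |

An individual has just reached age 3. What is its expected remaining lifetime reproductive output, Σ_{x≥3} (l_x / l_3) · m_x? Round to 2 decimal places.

619.35

l_3 = 0.069. Conditional survival from age 3 to x is l_x / l_3.
  x=3: (0.069/0.069) × 226 = 226.0000
  x=4: (0.035/0.069) × 448 = 227.2464
  x=5: (0.013/0.069) × 551 = 103.8116
  x=6: (0.007/0.069) × 566 = 57.4203
  x=7: (0.002/0.069) × 168 = 4.8696
Sum = 226.0000 + 227.2464 + 103.8116 + 57.4203 + 4.8696 = 619.3478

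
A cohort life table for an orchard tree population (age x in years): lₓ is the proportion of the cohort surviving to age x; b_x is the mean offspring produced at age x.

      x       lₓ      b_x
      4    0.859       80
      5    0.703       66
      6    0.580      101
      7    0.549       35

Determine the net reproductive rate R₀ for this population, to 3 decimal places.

R₀ = Σ lₓ b_x:
  age 4: 0.859 × 80 = 68.7200
  age 5: 0.703 × 66 = 46.3980
  age 6: 0.580 × 101 = 58.5800
  age 7: 0.549 × 35 = 19.2150
R₀ = 68.7200 + 46.3980 + 58.5800 + 19.2150 = 192.9130

192.913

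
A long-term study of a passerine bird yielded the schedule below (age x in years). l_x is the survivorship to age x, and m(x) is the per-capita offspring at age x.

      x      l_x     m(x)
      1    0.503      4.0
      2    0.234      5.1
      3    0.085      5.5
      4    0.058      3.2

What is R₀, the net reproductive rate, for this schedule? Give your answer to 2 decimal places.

3.86

R₀ = Σ l_x m(x):
  age 1: 0.503 × 4.0 = 2.0120
  age 2: 0.234 × 5.1 = 1.1934
  age 3: 0.085 × 5.5 = 0.4675
  age 4: 0.058 × 3.2 = 0.1856
R₀ = 2.0120 + 1.1934 + 0.4675 + 0.1856 = 3.8585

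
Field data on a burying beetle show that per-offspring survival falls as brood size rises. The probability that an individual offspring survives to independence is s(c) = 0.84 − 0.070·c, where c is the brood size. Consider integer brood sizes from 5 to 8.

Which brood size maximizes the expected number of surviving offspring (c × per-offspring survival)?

Expected surviving offspring = c × s(c):
  c=5: 5 × 0.490 = 2.450
  c=6: 6 × 0.420 = 2.520
  c=7: 7 × 0.350 = 2.450
  c=8: 8 × 0.280 = 2.240
Maximum at c = 6 (2.520 surviving offspring).

6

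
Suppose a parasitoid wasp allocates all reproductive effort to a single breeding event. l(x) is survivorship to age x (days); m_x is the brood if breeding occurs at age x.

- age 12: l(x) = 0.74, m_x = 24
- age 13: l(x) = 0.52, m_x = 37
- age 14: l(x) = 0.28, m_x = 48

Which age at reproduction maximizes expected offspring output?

13

Expected offspring if breeding at age x = l(x) × m_x:
  age 12: 0.74 × 24 = 17.760
  age 13: 0.52 × 37 = 19.240
  age 14: 0.28 × 48 = 13.440
Maximum at age 13 (19.240).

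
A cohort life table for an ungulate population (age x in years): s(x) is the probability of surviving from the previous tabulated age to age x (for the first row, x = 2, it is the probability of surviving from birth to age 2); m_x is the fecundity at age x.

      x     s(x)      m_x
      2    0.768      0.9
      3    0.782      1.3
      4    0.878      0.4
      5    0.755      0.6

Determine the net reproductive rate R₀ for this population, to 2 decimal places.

Survivorship from birth: l_x = s_2·s_3·…·s_x.
  l_2 = 0.76800
  l_3 = 0.60058
  l_4 = 0.52731
  l_5 = 0.39812
R₀ = Σ l_x m_x:
  age 2: 0.76800 × 0.9 = 0.6912
  age 3: 0.60058 × 1.3 = 0.7808
  age 4: 0.52731 × 0.4 = 0.2109
  age 5: 0.39812 × 0.6 = 0.2389
R₀ = 0.6912 + 0.7808 + 0.2109 + 0.2389 = 1.9218

1.92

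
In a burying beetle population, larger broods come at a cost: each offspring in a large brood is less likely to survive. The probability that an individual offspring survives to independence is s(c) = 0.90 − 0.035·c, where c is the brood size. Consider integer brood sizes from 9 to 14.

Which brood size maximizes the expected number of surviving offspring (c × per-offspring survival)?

Expected surviving offspring = c × s(c):
  c=9: 9 × 0.585 = 5.265
  c=10: 10 × 0.550 = 5.500
  c=11: 11 × 0.515 = 5.665
  c=12: 12 × 0.480 = 5.760
  c=13: 13 × 0.445 = 5.785
  c=14: 14 × 0.410 = 5.740
Maximum at c = 13 (5.785 surviving offspring).

13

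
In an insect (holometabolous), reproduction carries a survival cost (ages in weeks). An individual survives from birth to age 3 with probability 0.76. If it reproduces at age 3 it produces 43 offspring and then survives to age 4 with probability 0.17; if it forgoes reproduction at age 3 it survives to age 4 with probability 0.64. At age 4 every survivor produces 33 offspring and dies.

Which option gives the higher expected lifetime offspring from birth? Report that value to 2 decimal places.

breed at age 3: R₀ = 0.76 × (43 + 0.17 × 33) = 0.76 × 48.6100 = 36.9436
delay to age 4: R₀ = 0.76 × (0.64 × 33) = 0.76 × 21.1200 = 16.0512
Higher: breed at age 3 (36.9436).

36.94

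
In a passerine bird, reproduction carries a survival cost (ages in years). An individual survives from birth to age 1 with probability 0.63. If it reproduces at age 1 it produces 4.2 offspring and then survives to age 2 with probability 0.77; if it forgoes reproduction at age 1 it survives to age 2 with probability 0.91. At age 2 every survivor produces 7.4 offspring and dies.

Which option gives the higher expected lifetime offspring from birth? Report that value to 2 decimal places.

breed at age 1: R₀ = 0.63 × (4.2 + 0.77 × 7.4) = 0.63 × 9.8980 = 6.2357
delay to age 2: R₀ = 0.63 × (0.91 × 7.4) = 0.63 × 6.7340 = 4.2424
Higher: breed at age 1 (6.2357).

6.24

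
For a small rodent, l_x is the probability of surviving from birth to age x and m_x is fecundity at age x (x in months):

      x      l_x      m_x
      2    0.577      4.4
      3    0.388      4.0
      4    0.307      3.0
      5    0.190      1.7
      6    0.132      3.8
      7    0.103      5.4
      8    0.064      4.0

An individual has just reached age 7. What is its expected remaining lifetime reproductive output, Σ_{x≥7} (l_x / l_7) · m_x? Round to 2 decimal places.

7.89

l_7 = 0.103. Conditional survival from age 7 to x is l_x / l_7.
  x=7: (0.103/0.103) × 5.4 = 5.4000
  x=8: (0.064/0.103) × 4.0 = 2.4854
Sum = 5.4000 + 2.4854 = 7.8854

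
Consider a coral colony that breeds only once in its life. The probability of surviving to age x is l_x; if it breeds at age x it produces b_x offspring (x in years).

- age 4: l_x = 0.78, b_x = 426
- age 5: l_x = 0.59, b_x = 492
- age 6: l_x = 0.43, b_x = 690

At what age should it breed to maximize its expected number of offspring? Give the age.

Expected offspring if breeding at age x = l_x × b_x:
  age 4: 0.78 × 426 = 332.280
  age 5: 0.59 × 492 = 290.280
  age 6: 0.43 × 690 = 296.700
Maximum at age 4 (332.280).

4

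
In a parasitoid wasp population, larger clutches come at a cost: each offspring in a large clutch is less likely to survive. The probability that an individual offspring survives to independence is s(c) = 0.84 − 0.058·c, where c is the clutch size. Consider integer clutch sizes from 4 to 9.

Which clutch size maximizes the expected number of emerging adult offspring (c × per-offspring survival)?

Expected emerging adult offspring = c × s(c):
  c=4: 4 × 0.608 = 2.432
  c=5: 5 × 0.550 = 2.750
  c=6: 6 × 0.492 = 2.952
  c=7: 7 × 0.434 = 3.038
  c=8: 8 × 0.376 = 3.008
  c=9: 9 × 0.318 = 2.862
Maximum at c = 7 (3.038 emerging adult offspring).

7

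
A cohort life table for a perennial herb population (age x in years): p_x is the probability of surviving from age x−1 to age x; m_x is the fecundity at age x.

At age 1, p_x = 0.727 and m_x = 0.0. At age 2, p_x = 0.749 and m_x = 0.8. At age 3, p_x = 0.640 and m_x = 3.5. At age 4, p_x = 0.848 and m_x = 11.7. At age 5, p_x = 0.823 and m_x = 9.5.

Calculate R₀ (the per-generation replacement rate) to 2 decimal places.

7.42

Survivorship from birth: l_x = p_1·p_2·…·p_x.
  l_1 = 0.72700
  l_2 = 0.54452
  l_3 = 0.34849
  l_4 = 0.29552
  l_5 = 0.24322
R₀ = Σ l_x m_x:
  age 1: 0.72700 × 0.0 = 0.0000
  age 2: 0.54452 × 0.8 = 0.4356
  age 3: 0.34849 × 3.5 = 1.2197
  age 4: 0.29552 × 11.7 = 3.4576
  age 5: 0.24322 × 9.5 = 2.3106
R₀ = 0.0000 + 0.4356 + 1.2197 + 3.4576 + 2.3106 = 7.4235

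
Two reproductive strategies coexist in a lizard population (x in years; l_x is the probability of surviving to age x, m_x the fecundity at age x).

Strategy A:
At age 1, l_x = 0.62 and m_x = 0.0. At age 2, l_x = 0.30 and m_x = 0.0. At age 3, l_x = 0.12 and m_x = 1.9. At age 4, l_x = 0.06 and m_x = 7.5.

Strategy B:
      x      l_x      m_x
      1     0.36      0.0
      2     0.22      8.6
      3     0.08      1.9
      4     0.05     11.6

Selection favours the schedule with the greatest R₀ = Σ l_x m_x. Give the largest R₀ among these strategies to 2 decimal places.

2.62

Strategy A: R₀ = 0.62×0.0 + 0.30×0.0 + 0.12×1.9 + 0.06×7.5 = 0.6780
Strategy B: R₀ = 0.36×0.0 + 0.22×8.6 + 0.08×1.9 + 0.05×11.6 = 2.6240
Highest R₀: strategy B with 2.6240.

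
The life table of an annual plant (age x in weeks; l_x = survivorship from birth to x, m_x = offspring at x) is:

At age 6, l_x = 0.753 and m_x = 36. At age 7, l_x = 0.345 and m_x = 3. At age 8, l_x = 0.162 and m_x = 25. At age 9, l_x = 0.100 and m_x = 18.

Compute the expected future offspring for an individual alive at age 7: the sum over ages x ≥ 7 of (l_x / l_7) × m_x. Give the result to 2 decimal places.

19.96

l_7 = 0.345. Conditional survival from age 7 to x is l_x / l_7.
  x=7: (0.345/0.345) × 3 = 3.0000
  x=8: (0.162/0.345) × 25 = 11.7391
  x=9: (0.100/0.345) × 18 = 5.2174
Sum = 3.0000 + 11.7391 + 5.2174 = 19.9565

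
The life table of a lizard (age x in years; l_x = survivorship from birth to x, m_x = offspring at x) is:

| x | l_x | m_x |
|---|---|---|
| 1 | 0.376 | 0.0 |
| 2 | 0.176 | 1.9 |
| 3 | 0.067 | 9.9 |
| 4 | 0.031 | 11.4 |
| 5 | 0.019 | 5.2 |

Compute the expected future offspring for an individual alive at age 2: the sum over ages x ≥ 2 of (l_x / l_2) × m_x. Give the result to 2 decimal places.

8.24

l_2 = 0.176. Conditional survival from age 2 to x is l_x / l_2.
  x=2: (0.176/0.176) × 1.9 = 1.9000
  x=3: (0.067/0.176) × 9.9 = 3.7688
  x=4: (0.031/0.176) × 11.4 = 2.0080
  x=5: (0.019/0.176) × 5.2 = 0.5614
Sum = 1.9000 + 3.7688 + 2.0080 + 0.5614 = 8.2381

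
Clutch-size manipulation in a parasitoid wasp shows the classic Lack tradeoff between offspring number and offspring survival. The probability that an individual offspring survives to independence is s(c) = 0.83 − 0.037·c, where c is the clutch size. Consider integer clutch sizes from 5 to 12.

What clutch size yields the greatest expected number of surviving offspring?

11

Expected surviving offspring = c × s(c):
  c=5: 5 × 0.645 = 3.225
  c=6: 6 × 0.608 = 3.648
  c=7: 7 × 0.571 = 3.997
  c=8: 8 × 0.534 = 4.272
  c=9: 9 × 0.497 = 4.473
  c=10: 10 × 0.460 = 4.600
  c=11: 11 × 0.423 = 4.653
  c=12: 12 × 0.386 = 4.632
Maximum at c = 11 (4.653 surviving offspring).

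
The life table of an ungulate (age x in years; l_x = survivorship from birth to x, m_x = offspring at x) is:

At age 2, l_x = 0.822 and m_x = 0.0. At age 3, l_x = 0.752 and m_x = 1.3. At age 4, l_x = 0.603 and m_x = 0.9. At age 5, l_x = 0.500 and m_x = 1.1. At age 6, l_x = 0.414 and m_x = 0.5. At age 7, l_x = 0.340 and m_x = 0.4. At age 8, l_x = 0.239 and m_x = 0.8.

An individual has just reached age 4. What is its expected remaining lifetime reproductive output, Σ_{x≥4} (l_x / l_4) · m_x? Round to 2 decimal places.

l_4 = 0.603. Conditional survival from age 4 to x is l_x / l_4.
  x=4: (0.603/0.603) × 0.9 = 0.9000
  x=5: (0.500/0.603) × 1.1 = 0.9121
  x=6: (0.414/0.603) × 0.5 = 0.3433
  x=7: (0.340/0.603) × 0.4 = 0.2255
  x=8: (0.239/0.603) × 0.8 = 0.3171
Sum = 0.9000 + 0.9121 + 0.3433 + 0.2255 + 0.3171 = 2.6980

2.70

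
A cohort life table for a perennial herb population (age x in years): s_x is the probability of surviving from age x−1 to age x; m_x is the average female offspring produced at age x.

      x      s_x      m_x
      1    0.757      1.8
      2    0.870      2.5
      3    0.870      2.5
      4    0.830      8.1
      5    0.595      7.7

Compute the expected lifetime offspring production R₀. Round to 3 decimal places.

Survivorship from birth: l_x = s_1·s_2·…·s_x.
  l_1 = 0.75700
  l_2 = 0.65859
  l_3 = 0.57297
  l_4 = 0.47557
  l_5 = 0.28296
R₀ = Σ l_x m_x:
  age 1: 0.75700 × 1.8 = 1.3626
  age 2: 0.65859 × 2.5 = 1.6465
  age 3: 0.57297 × 2.5 = 1.4324
  age 4: 0.47557 × 8.1 = 3.8521
  age 5: 0.28296 × 7.7 = 2.1788
R₀ = 1.3626 + 1.6465 + 1.4324 + 3.8521 + 2.1788 = 10.4724

10.472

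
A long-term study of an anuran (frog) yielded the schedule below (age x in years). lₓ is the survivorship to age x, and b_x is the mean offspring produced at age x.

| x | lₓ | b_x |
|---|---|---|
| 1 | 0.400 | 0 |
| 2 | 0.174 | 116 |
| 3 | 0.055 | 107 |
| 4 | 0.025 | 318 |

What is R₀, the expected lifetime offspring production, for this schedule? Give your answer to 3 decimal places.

34.019

R₀ = Σ lₓ b_x:
  age 1: 0.400 × 0 = 0.0000
  age 2: 0.174 × 116 = 20.1840
  age 3: 0.055 × 107 = 5.8850
  age 4: 0.025 × 318 = 7.9500
R₀ = 0.0000 + 20.1840 + 5.8850 + 7.9500 = 34.0190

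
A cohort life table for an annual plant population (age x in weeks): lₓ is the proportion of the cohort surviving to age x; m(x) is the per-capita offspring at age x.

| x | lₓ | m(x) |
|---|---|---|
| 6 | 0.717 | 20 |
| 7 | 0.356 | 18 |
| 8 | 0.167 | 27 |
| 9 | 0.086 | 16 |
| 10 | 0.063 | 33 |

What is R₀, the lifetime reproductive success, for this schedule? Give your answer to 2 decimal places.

28.71

R₀ = Σ lₓ m(x):
  age 6: 0.717 × 20 = 14.3400
  age 7: 0.356 × 18 = 6.4080
  age 8: 0.167 × 27 = 4.5090
  age 9: 0.086 × 16 = 1.3760
  age 10: 0.063 × 33 = 2.0790
R₀ = 14.3400 + 6.4080 + 4.5090 + 1.3760 + 2.0790 = 28.7120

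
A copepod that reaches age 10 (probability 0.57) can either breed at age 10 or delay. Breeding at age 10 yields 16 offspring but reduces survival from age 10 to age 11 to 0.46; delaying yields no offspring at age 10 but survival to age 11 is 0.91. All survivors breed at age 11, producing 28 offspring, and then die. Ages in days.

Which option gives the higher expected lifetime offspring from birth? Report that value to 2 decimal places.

breed at age 10: R₀ = 0.57 × (16 + 0.46 × 28) = 0.57 × 28.8800 = 16.4616
delay to age 11: R₀ = 0.57 × (0.91 × 28) = 0.57 × 25.4800 = 14.5236
Higher: breed at age 10 (16.4616).

16.46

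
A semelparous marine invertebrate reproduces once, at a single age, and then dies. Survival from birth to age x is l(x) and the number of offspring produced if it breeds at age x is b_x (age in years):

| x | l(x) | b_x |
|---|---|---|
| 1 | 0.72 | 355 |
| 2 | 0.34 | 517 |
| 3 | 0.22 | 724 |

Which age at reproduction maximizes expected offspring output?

Expected offspring if breeding at age x = l(x) × b_x:
  age 1: 0.72 × 355 = 255.600
  age 2: 0.34 × 517 = 175.780
  age 3: 0.22 × 724 = 159.280
Maximum at age 1 (255.600).

1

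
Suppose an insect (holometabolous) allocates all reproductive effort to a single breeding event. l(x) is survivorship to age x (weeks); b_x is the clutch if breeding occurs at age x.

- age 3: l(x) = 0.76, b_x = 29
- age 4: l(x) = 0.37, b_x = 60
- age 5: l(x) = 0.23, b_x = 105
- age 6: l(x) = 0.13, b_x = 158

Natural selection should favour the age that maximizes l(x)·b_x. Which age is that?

Expected offspring if breeding at age x = l(x) × b_x:
  age 3: 0.76 × 29 = 22.040
  age 4: 0.37 × 60 = 22.200
  age 5: 0.23 × 105 = 24.150
  age 6: 0.13 × 158 = 20.540
Maximum at age 5 (24.150).

5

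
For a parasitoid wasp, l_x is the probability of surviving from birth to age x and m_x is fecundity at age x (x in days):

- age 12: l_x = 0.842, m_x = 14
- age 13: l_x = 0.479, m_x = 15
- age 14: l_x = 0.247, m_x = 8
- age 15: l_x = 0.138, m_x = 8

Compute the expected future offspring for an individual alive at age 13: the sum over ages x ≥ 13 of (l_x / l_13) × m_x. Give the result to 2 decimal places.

l_13 = 0.479. Conditional survival from age 13 to x is l_x / l_13.
  x=13: (0.479/0.479) × 15 = 15.0000
  x=14: (0.247/0.479) × 8 = 4.1253
  x=15: (0.138/0.479) × 8 = 2.3048
Sum = 15.0000 + 4.1253 + 2.3048 = 21.4301

21.43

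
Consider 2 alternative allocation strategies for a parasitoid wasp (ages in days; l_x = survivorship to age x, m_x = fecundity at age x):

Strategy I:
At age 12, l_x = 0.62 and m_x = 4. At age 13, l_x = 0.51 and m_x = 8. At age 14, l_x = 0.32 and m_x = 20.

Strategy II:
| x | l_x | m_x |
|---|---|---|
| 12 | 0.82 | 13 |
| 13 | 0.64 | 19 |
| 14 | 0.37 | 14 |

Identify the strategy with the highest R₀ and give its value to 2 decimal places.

Strategy I: R₀ = 0.62×4 + 0.51×8 + 0.32×20 = 12.9600
Strategy II: R₀ = 0.82×13 + 0.64×19 + 0.37×14 = 28.0000
Highest R₀: strategy II with 28.0000.

28.00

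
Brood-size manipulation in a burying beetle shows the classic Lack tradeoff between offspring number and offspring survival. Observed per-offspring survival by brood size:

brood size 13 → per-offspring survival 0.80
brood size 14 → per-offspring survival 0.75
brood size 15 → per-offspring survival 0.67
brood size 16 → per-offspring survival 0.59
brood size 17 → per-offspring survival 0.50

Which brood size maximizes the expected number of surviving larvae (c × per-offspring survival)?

Expected surviving larvae = c × s(c):
  c=13: 13 × 0.80 = 10.400
  c=14: 14 × 0.75 = 10.500
  c=15: 15 × 0.67 = 10.050
  c=16: 16 × 0.59 = 9.440
  c=17: 17 × 0.50 = 8.500
Maximum at c = 14 (10.500 surviving larvae).

14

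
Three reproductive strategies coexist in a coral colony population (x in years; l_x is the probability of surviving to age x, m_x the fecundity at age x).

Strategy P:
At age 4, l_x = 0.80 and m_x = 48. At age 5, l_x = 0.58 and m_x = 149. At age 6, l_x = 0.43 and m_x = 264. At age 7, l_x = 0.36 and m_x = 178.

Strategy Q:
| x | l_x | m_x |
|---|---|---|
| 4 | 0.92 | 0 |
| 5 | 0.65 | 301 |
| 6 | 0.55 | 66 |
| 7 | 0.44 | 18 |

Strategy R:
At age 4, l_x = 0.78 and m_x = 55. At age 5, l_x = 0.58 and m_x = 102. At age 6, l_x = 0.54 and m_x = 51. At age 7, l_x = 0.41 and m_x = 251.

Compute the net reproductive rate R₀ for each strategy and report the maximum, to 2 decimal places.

302.42

Strategy P: R₀ = 0.80×48 + 0.58×149 + 0.43×264 + 0.36×178 = 302.4200
Strategy Q: R₀ = 0.92×0 + 0.65×301 + 0.55×66 + 0.44×18 = 239.8700
Strategy R: R₀ = 0.78×55 + 0.58×102 + 0.54×51 + 0.41×251 = 232.5100
Highest R₀: strategy P with 302.4200.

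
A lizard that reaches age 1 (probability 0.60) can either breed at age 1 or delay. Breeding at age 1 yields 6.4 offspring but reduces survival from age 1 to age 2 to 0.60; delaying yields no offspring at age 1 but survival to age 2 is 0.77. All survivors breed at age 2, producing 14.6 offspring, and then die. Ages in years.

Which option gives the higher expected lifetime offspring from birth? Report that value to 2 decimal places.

9.10

breed at age 1: R₀ = 0.60 × (6.4 + 0.60 × 14.6) = 0.60 × 15.1600 = 9.0960
delay to age 2: R₀ = 0.60 × (0.77 × 14.6) = 0.60 × 11.2420 = 6.7452
Higher: breed at age 1 (9.0960).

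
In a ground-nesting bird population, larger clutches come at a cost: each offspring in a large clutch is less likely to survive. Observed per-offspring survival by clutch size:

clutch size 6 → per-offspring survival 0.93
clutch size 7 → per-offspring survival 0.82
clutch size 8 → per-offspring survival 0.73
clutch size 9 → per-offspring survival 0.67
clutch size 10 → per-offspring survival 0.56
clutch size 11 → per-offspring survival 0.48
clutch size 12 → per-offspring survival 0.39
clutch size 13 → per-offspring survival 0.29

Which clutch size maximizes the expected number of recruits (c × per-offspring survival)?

9

Expected recruits = c × s(c):
  c=6: 6 × 0.93 = 5.580
  c=7: 7 × 0.82 = 5.740
  c=8: 8 × 0.73 = 5.840
  c=9: 9 × 0.67 = 6.030
  c=10: 10 × 0.56 = 5.600
  c=11: 11 × 0.48 = 5.280
  c=12: 12 × 0.39 = 4.680
  c=13: 13 × 0.29 = 3.770
Maximum at c = 9 (6.030 recruits).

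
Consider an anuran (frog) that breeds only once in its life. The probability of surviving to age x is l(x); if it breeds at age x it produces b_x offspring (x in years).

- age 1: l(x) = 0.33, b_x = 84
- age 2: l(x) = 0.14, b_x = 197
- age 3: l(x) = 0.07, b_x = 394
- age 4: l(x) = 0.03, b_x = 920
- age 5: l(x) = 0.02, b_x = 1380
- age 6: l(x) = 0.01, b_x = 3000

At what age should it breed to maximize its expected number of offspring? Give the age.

6

Expected offspring if breeding at age x = l(x) × b_x:
  age 1: 0.33 × 84 = 27.720
  age 2: 0.14 × 197 = 27.580
  age 3: 0.07 × 394 = 27.580
  age 4: 0.03 × 920 = 27.600
  age 5: 0.02 × 1380 = 27.600
  age 6: 0.01 × 3000 = 30.000
Maximum at age 6 (30.000).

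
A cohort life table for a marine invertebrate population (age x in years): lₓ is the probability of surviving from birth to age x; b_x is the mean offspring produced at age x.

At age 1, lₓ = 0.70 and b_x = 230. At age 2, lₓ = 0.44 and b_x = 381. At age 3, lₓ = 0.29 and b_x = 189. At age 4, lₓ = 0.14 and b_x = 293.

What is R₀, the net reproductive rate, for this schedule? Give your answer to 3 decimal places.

424.470

R₀ = Σ lₓ b_x:
  age 1: 0.70 × 230 = 161.0000
  age 2: 0.44 × 381 = 167.6400
  age 3: 0.29 × 189 = 54.8100
  age 4: 0.14 × 293 = 41.0200
R₀ = 161.0000 + 167.6400 + 54.8100 + 41.0200 = 424.4700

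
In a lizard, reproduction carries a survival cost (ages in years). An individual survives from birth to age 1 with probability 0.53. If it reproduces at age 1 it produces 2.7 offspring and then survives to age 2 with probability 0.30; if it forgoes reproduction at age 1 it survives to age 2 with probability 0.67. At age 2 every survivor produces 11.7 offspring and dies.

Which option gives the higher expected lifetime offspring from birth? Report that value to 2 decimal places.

breed at age 1: R₀ = 0.53 × (2.7 + 0.30 × 11.7) = 0.53 × 6.2100 = 3.2913
delay to age 2: R₀ = 0.53 × (0.67 × 11.7) = 0.53 × 7.8390 = 4.1547
Higher: delay to age 2 (4.1547).

4.15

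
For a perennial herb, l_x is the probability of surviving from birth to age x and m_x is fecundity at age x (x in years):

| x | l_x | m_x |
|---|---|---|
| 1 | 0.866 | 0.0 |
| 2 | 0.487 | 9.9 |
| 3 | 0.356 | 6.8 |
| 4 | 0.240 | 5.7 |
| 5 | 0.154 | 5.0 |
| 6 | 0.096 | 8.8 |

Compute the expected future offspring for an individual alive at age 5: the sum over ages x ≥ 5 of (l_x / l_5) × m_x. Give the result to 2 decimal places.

10.49

l_5 = 0.154. Conditional survival from age 5 to x is l_x / l_5.
  x=5: (0.154/0.154) × 5.0 = 5.0000
  x=6: (0.096/0.154) × 8.8 = 5.4857
Sum = 5.0000 + 5.4857 = 10.4857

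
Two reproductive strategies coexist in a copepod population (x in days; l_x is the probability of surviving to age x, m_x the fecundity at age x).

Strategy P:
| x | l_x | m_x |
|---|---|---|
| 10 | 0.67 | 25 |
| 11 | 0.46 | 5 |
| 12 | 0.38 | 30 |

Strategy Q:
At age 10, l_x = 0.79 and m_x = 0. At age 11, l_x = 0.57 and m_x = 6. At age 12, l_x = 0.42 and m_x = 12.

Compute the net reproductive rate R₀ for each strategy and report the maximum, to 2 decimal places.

30.45

Strategy P: R₀ = 0.67×25 + 0.46×5 + 0.38×30 = 30.4500
Strategy Q: R₀ = 0.79×0 + 0.57×6 + 0.42×12 = 8.4600
Highest R₀: strategy P with 30.4500.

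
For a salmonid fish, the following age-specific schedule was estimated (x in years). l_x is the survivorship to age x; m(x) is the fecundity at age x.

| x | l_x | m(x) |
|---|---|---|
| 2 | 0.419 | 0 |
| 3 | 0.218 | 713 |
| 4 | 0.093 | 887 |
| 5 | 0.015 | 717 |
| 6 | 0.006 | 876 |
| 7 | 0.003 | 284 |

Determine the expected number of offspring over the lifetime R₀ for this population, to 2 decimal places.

254.79

R₀ = Σ l_x m(x):
  age 2: 0.419 × 0 = 0.0000
  age 3: 0.218 × 713 = 155.4340
  age 4: 0.093 × 887 = 82.4910
  age 5: 0.015 × 717 = 10.7550
  age 6: 0.006 × 876 = 5.2560
  age 7: 0.003 × 284 = 0.8520
R₀ = 0.0000 + 155.4340 + 82.4910 + 10.7550 + 5.2560 + 0.8520 = 254.7880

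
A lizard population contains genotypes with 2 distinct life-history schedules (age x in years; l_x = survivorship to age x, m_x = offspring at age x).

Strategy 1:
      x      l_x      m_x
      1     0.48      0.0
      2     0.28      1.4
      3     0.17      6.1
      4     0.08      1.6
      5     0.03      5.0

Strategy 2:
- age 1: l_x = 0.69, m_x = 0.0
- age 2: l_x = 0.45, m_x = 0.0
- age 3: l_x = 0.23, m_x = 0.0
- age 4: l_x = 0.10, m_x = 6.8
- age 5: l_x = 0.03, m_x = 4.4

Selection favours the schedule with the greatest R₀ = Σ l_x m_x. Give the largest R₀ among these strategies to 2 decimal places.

Strategy 1: R₀ = 0.48×0.0 + 0.28×1.4 + 0.17×6.1 + 0.08×1.6 + 0.03×5.0 = 1.7070
Strategy 2: R₀ = 0.69×0.0 + 0.45×0.0 + 0.23×0.0 + 0.10×6.8 + 0.03×4.4 = 0.8120
Highest R₀: strategy 1 with 1.7070.

1.71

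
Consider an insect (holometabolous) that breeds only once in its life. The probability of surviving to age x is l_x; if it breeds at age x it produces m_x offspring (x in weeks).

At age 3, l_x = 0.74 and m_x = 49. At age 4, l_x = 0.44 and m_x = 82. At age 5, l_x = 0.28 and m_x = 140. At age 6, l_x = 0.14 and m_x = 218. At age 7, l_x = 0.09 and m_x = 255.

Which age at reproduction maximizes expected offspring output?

5

Expected offspring if breeding at age x = l_x × m_x:
  age 3: 0.74 × 49 = 36.260
  age 4: 0.44 × 82 = 36.080
  age 5: 0.28 × 140 = 39.200
  age 6: 0.14 × 218 = 30.520
  age 7: 0.09 × 255 = 22.950
Maximum at age 5 (39.200).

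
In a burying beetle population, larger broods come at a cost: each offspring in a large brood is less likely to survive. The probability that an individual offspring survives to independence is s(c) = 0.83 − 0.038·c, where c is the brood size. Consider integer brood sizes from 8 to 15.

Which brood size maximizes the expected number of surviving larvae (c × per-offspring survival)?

11

Expected surviving larvae = c × s(c):
  c=8: 8 × 0.526 = 4.208
  c=9: 9 × 0.488 = 4.392
  c=10: 10 × 0.450 = 4.500
  c=11: 11 × 0.412 = 4.532
  c=12: 12 × 0.374 = 4.488
  c=13: 13 × 0.336 = 4.368
  c=14: 14 × 0.298 = 4.172
  c=15: 15 × 0.260 = 3.900
Maximum at c = 11 (4.532 surviving larvae).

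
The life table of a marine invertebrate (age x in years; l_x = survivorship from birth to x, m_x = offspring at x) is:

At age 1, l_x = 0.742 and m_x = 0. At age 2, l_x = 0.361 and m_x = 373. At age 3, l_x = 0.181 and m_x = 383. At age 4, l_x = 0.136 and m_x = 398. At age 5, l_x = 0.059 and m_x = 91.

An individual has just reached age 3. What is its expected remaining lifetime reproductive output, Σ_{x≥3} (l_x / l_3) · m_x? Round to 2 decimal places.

l_3 = 0.181. Conditional survival from age 3 to x is l_x / l_3.
  x=3: (0.181/0.181) × 383 = 383.0000
  x=4: (0.136/0.181) × 398 = 299.0497
  x=5: (0.059/0.181) × 91 = 29.6630
Sum = 383.0000 + 299.0497 + 29.6630 = 711.7127

711.71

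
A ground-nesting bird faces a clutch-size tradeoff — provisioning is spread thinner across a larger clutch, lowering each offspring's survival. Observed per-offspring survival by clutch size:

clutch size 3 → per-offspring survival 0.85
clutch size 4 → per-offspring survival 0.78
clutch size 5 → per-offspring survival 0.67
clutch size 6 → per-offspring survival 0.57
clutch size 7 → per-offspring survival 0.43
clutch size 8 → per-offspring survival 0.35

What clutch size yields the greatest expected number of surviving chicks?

Expected surviving chicks = c × s(c):
  c=3: 3 × 0.85 = 2.550
  c=4: 4 × 0.78 = 3.120
  c=5: 5 × 0.67 = 3.350
  c=6: 6 × 0.57 = 3.420
  c=7: 7 × 0.43 = 3.010
  c=8: 8 × 0.35 = 2.800
Maximum at c = 6 (3.420 surviving chicks).

6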